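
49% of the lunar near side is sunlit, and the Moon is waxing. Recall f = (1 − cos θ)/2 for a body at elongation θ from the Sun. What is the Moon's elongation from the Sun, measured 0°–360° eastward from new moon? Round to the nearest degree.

cos θ = 1 − 2f = 0.020, giving a principal value of 88.9°.
The Moon is waxing (0°–180°), so θ = 88.9° directly.

89°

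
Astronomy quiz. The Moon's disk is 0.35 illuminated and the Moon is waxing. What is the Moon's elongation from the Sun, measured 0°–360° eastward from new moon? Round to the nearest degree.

From f = (1 − cos θ)/2: cos θ = 1 − 2×0.35 = 0.300; arccos → 72.5°.
Before full moon the principal value applies: θ = 72.5°.

73°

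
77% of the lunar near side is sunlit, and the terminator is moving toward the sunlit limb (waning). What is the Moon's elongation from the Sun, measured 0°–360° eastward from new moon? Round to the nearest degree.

237°

cos θ = 1 − 2f = -0.540, giving a principal value of 122.7°.
Since the Moon is past full (waning), take the reflex angle: θ = 360° − 122.7° = 237.3°.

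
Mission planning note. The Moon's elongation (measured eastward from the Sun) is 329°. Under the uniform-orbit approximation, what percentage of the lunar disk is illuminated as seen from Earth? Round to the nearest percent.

cos 329° = 0.857, so f = (1 − 0.857)/2 = 0.071, i.e. 7%.

7%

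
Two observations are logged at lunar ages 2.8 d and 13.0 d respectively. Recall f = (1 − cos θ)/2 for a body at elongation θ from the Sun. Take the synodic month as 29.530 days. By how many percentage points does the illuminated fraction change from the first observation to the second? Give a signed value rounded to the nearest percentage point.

First observation: θ = 360°·2.8/29.530 = 34.1°, so f = 0.086.
Second observation: θ = 158.5°, f = 0.965.
Δf = 0.965 − 0.086 = +0.879, i.e. +88 pp.

+88 pp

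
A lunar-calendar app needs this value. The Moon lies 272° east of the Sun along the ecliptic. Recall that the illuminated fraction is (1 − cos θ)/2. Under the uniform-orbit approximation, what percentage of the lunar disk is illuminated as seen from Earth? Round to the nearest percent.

f = (1 − cos 272°)/2 = (1 − 0.035)/2 ≈ 0.483, i.e. 48%.

48%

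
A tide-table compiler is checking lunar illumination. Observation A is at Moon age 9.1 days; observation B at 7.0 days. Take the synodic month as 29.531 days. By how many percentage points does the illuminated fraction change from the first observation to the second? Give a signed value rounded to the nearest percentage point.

-22 pp

First observation: θ = 360°·9.1/29.531 = 110.9°, so f = 0.679.
Second observation: θ = 85.3°, f = 0.459.
Δf = 0.459 − 0.679 = -0.219, i.e. -22 pp.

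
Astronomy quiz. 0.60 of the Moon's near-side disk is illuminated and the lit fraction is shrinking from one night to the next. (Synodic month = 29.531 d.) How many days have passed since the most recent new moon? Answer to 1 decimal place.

21.2 days

Invert f = (1 − cos θ)/2 to get cos θ = 1 − 2(0.60) = -0.200, hence θ₀ = arccos -0.200 = 101.5°.
Since the Moon is past full (waning), take the reflex angle: θ = 360° − 101.5° = 258.5°.
Age = 29.531 × 258.5°/360° ≈ 21.20 days.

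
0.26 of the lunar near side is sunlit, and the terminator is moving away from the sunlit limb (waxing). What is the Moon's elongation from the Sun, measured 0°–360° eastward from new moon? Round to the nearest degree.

61°

From f = (1 − cos θ)/2: cos θ = 1 − 2×0.26 = 0.480; arccos → 61.3°.
Before full moon the principal value applies: θ = 61.3°.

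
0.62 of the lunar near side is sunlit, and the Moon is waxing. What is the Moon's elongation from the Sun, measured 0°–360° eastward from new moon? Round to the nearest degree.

104°

cos θ = 1 − 2f = -0.240, giving a principal value of 103.9°.
Before full moon the principal value applies: θ = 103.9°.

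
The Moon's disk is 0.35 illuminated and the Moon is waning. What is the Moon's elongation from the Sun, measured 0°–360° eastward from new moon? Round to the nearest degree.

287°

Invert f = (1 − cos θ)/2 to get cos θ = 1 − 2(0.35) = 0.300, hence θ₀ = arccos 0.300 = 72.5°.
Waning ⇒ past full, so θ = 360° − 72.5° = 287.5°.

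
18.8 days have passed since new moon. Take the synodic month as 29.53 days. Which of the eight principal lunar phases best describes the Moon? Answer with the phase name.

waning gibbous

At 18.8/29.53 of the cycle, θ ≈ 229° — the waning gibbous range.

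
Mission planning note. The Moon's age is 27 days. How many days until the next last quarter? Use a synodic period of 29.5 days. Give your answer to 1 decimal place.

Last quarter is 0.75 of the way through the cycle: age 0.75 × 29.5 = 22.125 d.
Already past this cycle's last quarter; the next is at 22.125 + 29.5 = 51.625 d, so 51.625 − 27 = 24.625 days.

24.6 days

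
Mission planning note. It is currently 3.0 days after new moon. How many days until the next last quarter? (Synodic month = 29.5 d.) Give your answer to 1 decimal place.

Last quarter is 0.75 of the way through the cycle: age 0.75 × 29.5 = 22.125 d.
So 19.125 days remain (22.125 − 3.0).

19.1 days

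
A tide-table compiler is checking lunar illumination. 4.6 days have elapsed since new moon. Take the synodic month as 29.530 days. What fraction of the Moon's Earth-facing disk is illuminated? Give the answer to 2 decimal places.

0.22

Phase angle: θ = 360°·(4.6 d)/(29.530 d) = 56.1°.
Illuminated fraction = (1 − cos 56.1°)/2 = (1 − 0.558)/2 ≈ 0.221.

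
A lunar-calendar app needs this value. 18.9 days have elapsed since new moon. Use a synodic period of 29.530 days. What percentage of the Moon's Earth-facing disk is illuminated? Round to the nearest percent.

The Moon has covered 18.9/29.530 of its cycle, so θ ≈ 360° × 18.9/29.530 = 230.4°.
Illuminated fraction = (1 − cos 230.4°)/2 = (1 − (-0.637))/2 ≈ 0.819, so 82%.

82%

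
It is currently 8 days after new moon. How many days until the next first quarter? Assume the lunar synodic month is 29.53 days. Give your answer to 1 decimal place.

28.9 days

First quarter is 0.25 of the way through the cycle: age 0.25 × 29.53 = 7.383 d.
This lunation's first quarter (7.383 d) has passed, so add one period: 36.913 − 8 = 28.913 days.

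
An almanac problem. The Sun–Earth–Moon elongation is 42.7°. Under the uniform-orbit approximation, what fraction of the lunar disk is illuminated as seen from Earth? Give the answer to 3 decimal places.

f = (1 − cos 42.7°)/2 = (1 − 0.735)/2 ≈ 0.133.

0.133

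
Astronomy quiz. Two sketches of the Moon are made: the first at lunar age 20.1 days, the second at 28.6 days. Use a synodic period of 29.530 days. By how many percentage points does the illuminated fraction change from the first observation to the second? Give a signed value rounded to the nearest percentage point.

θ₁ = 360° × 20.1/29.530 = 245.0°, f₁ = (1 − cos θ₁)/2 = 0.711.
θ₂ = 360° × 28.6/29.530 = 348.7°, f₂ = (1 − cos θ₂)/2 = 0.010.
Change = f₂ − f₁ = -0.701 → -70 percentage points.

-70 pp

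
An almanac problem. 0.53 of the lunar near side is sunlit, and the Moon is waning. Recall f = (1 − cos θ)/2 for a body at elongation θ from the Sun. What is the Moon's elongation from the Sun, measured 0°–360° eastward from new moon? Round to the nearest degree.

From f = (1 − cos θ)/2: cos θ = 1 − 2×0.53 = -0.060; arccos → 93.4°.
Since the Moon is past full (waning), take the reflex angle: θ = 360° − 93.4° = 266.6°.

267°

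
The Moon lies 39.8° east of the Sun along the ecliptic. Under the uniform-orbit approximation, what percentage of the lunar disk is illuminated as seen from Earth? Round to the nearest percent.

Half-versine of 39.8°: (1 − 0.768)/2 = 0.116, i.e. 12%.

12%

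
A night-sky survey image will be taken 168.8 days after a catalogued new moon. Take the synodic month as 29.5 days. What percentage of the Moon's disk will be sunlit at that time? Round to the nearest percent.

168.8/29.5 = 5.722 lunations, so 5 complete cycles and 21.30 d into the next.
The Moon has covered 21.30/29.5 of its cycle, so θ ≈ 360° × 21.30/29.5 = 259.9°.
Illuminated fraction = (1 − cos 259.9°)/2 = (1 − (-0.175))/2 ≈ 0.587, so 59%.

59%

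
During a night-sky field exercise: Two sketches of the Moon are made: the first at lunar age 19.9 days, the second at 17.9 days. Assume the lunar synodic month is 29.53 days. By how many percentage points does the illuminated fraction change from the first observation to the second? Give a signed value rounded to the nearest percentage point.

+16 percentage points

θ₁ = 360° × 19.9/29.53 = 242.6°, f₁ = (1 − cos θ₁)/2 = 0.730.
θ₂ = 360° × 17.9/29.53 = 218.2°, f₂ = (1 − cos θ₂)/2 = 0.893.
Change = f₂ − f₁ = +0.163 → +16 percentage points.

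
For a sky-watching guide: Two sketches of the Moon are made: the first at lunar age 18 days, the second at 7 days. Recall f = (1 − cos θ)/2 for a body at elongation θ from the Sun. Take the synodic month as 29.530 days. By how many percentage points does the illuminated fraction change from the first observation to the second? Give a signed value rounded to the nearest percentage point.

-43 pp

θ₁ = 360° × 18/29.530 = 219.4°, f₁ = (1 − cos θ₁)/2 = 0.886.
θ₂ = 360° × 7/29.530 = 85.3°, f₂ = (1 − cos θ₂)/2 = 0.459.
Change = f₂ − f₁ = -0.427 → -43 percentage points.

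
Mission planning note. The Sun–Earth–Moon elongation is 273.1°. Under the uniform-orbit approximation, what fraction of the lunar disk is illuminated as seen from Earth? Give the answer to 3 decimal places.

0.473

Half-versine of 273.1°: (1 − 0.054)/2 = 0.473.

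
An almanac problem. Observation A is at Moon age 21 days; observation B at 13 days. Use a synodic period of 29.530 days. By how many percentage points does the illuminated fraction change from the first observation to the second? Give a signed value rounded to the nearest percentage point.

θ₁ = 360° × 21/29.530 = 256.0°, f₁ = (1 − cos θ₁)/2 = 0.621.
θ₂ = 360° × 13/29.530 = 158.5°, f₂ = (1 − cos θ₂)/2 = 0.965.
Change = f₂ − f₁ = +0.344 → +34 percentage points.

+34 pp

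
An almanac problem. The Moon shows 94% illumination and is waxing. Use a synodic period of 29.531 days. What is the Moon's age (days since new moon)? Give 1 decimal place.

12.4 days

Invert f = (1 − cos θ)/2 to get cos θ = 1 − 2(0.94) = -0.880, hence θ₀ = arccos -0.880 = 151.6°.
The Moon is waxing (0°–180°), so θ = 151.6° directly.
That fraction of the synodic month is 151.6/360 × 29.531 d ≈ 12.44 d.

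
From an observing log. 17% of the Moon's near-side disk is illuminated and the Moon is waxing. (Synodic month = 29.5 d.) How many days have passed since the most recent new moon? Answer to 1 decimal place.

cos θ = 1 − 2f = 0.660, giving a principal value of 48.7°.
The Moon is waxing (0°–180°), so θ = 48.7° directly.
At 360°/29.5 d per day, 48.7° corresponds to 3.99 days.

4.0 days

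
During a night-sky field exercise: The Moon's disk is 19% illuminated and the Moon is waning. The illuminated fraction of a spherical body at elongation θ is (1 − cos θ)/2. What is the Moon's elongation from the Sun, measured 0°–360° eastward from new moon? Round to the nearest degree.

cos θ = 1 − 2f = 0.620, giving a principal value of 51.7°.
Waning ⇒ past full, so θ = 360° − 51.7° = 308.3°.

308°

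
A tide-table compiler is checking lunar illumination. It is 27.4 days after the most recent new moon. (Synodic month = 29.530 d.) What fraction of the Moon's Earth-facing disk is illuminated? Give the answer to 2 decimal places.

Phase angle: θ = 360°·(27.4 d)/(29.530 d) = 334.0°.
cos 334.0° = 0.899, so f = (1 − 0.899)/2 = 0.050.

0.05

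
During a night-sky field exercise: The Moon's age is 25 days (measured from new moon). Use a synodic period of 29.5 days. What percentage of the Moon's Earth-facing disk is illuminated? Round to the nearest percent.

21%

The Moon has covered 25/29.5 of its cycle, so θ ≈ 360° × 25/29.5 = 305.1°.
With cos θ = 0.575, the lit fraction is (1 − 0.575)/2 ≈ 0.213, so 21%.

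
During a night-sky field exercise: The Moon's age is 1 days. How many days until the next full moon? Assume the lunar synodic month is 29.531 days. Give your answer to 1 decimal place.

13.8 days

Full moon is 0.5 of the way through the cycle: age 0.5 × 29.531 = 14.765 d.
So 13.765 days remain (14.765 − 1).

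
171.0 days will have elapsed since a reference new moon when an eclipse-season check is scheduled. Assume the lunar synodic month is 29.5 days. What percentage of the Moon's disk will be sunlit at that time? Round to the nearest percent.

Reduce mod P: 171.0 − 5×29.5 = 23.50 d into the current lunation.
Phase angle: θ = 360°·(23.50 d)/(29.5 d) = 286.8°.
Illuminated fraction = (1 − cos 286.8°)/2 = (1 − 0.289)/2 ≈ 0.356, so 36%.

36%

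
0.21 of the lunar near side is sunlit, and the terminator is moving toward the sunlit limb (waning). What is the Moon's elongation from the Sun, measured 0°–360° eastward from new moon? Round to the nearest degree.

From f = (1 − cos θ)/2: cos θ = 1 − 2×0.21 = 0.580; arccos → 54.5°.
A waning Moon lies in 180°–360°, so θ = 360° − 54.5° = 305.5°.

305°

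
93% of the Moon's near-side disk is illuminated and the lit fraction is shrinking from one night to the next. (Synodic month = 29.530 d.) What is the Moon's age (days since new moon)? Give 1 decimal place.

From f = (1 − cos θ)/2: cos θ = 1 − 2×0.93 = -0.860; arccos → 149.3°.
Waning ⇒ past full, so θ = 360° − 149.3° = 210.7°.
At 360°/29.530 d per day, 210.7° corresponds to 17.28 days.

17.3 days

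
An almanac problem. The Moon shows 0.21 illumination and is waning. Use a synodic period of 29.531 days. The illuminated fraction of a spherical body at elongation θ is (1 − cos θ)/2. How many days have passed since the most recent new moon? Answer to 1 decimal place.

25.1 days

Invert f = (1 − cos θ)/2 to get cos θ = 1 − 2(0.21) = 0.580, hence θ₀ = arccos 0.580 = 54.5°.
A waning Moon lies in 180°–360°, so θ = 360° − 54.5° = 305.5°.
That fraction of the synodic month is 305.5/360 × 29.531 d ≈ 25.06 d.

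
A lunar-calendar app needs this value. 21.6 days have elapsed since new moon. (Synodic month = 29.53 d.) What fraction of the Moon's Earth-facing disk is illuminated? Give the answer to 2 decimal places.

0.56

The Moon has covered 21.6/29.53 of its cycle, so θ ≈ 360° × 21.6/29.53 = 263.3°.
With cos θ = (-0.116), the lit fraction is (1 − (-0.116))/2 ≈ 0.558.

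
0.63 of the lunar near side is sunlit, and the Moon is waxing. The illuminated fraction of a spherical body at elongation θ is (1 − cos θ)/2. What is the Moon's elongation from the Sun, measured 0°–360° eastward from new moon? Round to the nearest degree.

105°

cos θ = 1 − 2f = -0.260, giving a principal value of 105.1°.
Before full moon the principal value applies: θ = 105.1°.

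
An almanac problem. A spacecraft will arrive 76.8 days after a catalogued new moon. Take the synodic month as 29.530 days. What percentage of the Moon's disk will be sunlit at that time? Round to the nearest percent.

90%

76.8 d spans 2 complete synodic months (2 × 29.530 = 59.06 d) plus 17.74 d.
Phase angle: θ = 360°·(17.74 d)/(29.530 d) = 216.3°.
cos 216.3° = (-0.806), so f = (1 − (-0.806))/2 = 0.903, so 90%.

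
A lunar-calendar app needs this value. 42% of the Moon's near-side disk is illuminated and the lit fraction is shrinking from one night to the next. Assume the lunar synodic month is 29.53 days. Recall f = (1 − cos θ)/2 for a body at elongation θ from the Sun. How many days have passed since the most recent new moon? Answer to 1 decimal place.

22.9 days

From f = (1 − cos θ)/2: cos θ = 1 − 2×0.42 = 0.160; arccos → 80.8°.
Waning ⇒ past full, so θ = 360° − 80.8° = 279.2°.
At 360°/29.53 d per day, 279.2° corresponds to 22.90 days.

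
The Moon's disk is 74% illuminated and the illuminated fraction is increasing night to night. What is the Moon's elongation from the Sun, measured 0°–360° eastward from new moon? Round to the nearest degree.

119°

Invert f = (1 − cos θ)/2 to get cos θ = 1 − 2(0.74) = -0.480, hence θ₀ = arccos -0.480 = 118.7°.
Waxing ⇒ before full, so θ = 118.7°.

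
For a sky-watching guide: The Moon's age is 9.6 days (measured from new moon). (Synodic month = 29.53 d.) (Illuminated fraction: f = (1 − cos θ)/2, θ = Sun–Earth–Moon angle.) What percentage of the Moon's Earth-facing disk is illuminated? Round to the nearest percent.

Phase angle: θ = 360°·(9.6 d)/(29.53 d) = 117.0°.
With cos θ = (-0.455), the lit fraction is (1 − (-0.455))/2 ≈ 0.727, so 73%.

73%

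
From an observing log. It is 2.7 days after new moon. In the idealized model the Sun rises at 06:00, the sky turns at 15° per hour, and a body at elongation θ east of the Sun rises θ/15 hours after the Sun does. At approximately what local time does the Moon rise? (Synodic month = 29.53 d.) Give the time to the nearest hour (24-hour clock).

08:00

Phase angle: θ = 360°·(2.7 d)/(29.53 d) = 32.9°.
Delay after the Sun = 32.9° / (15°/h) ≈ 2.19 h.
06:00 + 2.19 h ≈ 08:12 → 08:00 to the nearest hour.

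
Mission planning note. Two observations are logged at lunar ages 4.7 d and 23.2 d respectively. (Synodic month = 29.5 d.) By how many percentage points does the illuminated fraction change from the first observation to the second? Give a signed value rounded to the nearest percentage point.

+16 pp

First observation: θ = 360°·4.7/29.5 = 57.4°, so f = 0.230.
Second observation: θ = 283.1°, f = 0.387.
Δf = 0.387 − 0.230 = +0.156, i.e. +16 pp.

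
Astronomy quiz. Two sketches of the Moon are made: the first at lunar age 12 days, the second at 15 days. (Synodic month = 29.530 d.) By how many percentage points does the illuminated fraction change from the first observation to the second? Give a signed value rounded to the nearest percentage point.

θ₁ = 360° × 12/29.530 = 146.3°, f₁ = (1 − cos θ₁)/2 = 0.916.
θ₂ = 360° × 15/29.530 = 182.9°, f₂ = (1 − cos θ₂)/2 = 0.999.
Change = f₂ − f₁ = +0.083 → +8 percentage points.

+8 pp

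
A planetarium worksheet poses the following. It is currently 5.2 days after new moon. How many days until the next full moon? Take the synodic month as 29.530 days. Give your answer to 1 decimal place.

9.6 days

Full moon is 0.5 of the way through the cycle: age 0.5 × 29.530 = 14.765 d.
So 9.565 days remain (14.765 − 5.2).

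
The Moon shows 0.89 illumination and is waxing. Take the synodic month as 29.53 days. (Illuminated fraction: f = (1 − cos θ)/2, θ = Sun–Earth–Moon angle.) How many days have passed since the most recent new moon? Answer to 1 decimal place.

cos θ = 1 − 2f = -0.780, giving a principal value of 141.3°.
The Moon is waxing (0°–180°), so θ = 141.3° directly.
That fraction of the synodic month is 141.3/360 × 29.53 d ≈ 11.59 d.

11.6 days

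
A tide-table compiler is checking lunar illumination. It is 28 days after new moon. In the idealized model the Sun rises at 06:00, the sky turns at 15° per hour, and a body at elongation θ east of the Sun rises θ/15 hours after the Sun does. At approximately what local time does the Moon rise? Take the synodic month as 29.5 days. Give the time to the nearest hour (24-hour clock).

Phase angle: θ = 360°·(28 d)/(29.5 d) = 341.7°.
Delay after the Sun = 341.7° / (15°/h) ≈ 22.78 h.
06:00 + 22.78 h ≈ 04:47 → 05:00 to the nearest hour.

05:00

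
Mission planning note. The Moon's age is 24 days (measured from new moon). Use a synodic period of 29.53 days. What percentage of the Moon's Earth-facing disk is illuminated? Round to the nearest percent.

31%

Elongation θ = 360° × 24/29.53 ≈ 292.6°.
cos 292.6° = 0.384, so f = (1 − 0.384)/2 = 0.308, so 31%.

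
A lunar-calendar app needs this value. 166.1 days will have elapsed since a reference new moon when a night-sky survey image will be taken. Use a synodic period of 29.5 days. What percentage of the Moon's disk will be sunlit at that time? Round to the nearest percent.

Reduce mod P: 166.1 − 5×29.5 = 18.60 d into the current lunation.
Elongation θ = 360° × 18.60/29.5 ≈ 227.0°.
Illuminated fraction = (1 − cos 227.0°)/2 = (1 − (-0.682))/2 ≈ 0.841, so 84%.

84%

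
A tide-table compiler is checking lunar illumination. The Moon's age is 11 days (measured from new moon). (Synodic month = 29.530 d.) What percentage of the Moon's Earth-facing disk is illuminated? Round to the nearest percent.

85%

The Moon has covered 11/29.530 of its cycle, so θ ≈ 360° × 11/29.530 = 134.1°.
cos 134.1° = (-0.696), so f = (1 − (-0.696))/2 = 0.848, so 85%.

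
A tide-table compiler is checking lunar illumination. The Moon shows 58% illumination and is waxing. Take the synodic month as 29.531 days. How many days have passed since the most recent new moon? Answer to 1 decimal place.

From f = (1 − cos θ)/2: cos θ = 1 − 2×0.58 = -0.160; arccos → 99.2°.
Waxing ⇒ before full, so θ = 99.2°.
Age = 29.531 × 99.2°/360° ≈ 8.14 days.

8.1 days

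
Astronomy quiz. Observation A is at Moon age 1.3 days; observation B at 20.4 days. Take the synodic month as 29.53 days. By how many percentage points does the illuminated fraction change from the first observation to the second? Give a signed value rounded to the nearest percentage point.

+66 percentage points

θ₁ = 360° × 1.3/29.53 = 15.8°, f₁ = (1 − cos θ₁)/2 = 0.019.
θ₂ = 360° × 20.4/29.53 = 248.7°, f₂ = (1 − cos θ₂)/2 = 0.682.
Change = f₂ − f₁ = +0.663 → +66 percentage points.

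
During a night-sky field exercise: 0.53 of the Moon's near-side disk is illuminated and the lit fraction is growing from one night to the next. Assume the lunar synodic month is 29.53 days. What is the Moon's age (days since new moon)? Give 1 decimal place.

From f = (1 − cos θ)/2: cos θ = 1 − 2×0.53 = -0.060; arccos → 93.4°.
The Moon is waxing (0°–180°), so θ = 93.4° directly.
Age = 29.53 × 93.4°/360° ≈ 7.66 days.

7.7 days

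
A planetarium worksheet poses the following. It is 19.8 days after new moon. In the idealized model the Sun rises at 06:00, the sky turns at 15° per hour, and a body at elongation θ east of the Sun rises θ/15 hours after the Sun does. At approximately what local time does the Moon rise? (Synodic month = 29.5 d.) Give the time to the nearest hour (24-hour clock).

22:00

The Moon has covered 19.8/29.5 of its cycle, so θ ≈ 360° × 19.8/29.5 = 241.6°.
The Moon trails the Sun by θ/15 = 241.6/15 ≈ 16.11 hours.
06:00 + 16.11 h ≈ 22:07 → 22:00 to the nearest hour.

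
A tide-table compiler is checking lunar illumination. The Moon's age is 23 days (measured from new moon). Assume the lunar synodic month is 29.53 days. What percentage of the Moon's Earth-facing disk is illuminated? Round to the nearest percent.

41%

The Moon has covered 23/29.53 of its cycle, so θ ≈ 360° × 23/29.53 = 280.4°.
cos 280.4° = 0.180, so f = (1 − 0.180)/2 = 0.410, so 41%.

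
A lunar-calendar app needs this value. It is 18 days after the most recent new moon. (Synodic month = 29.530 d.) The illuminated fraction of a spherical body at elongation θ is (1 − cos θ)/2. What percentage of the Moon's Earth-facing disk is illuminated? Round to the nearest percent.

Phase angle: θ = 360°·(18 d)/(29.530 d) = 219.4°.
Illuminated fraction = (1 − cos 219.4°)/2 = (1 − (-0.772))/2 ≈ 0.886, so 89%.

89%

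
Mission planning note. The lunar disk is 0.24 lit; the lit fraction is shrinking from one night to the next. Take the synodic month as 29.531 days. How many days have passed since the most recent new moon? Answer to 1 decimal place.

From f = (1 − cos θ)/2: cos θ = 1 − 2×0.24 = 0.520; arccos → 58.7°.
A waning Moon lies in 180°–360°, so θ = 360° − 58.7° = 301.3°.
That fraction of the synodic month is 301.3/360 × 29.531 d ≈ 24.72 d.

24.7 days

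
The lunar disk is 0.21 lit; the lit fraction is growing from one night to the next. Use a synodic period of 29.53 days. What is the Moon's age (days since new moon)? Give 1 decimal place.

From f = (1 − cos θ)/2: cos θ = 1 − 2×0.21 = 0.580; arccos → 54.5°.
Waxing ⇒ before full, so θ = 54.5°.
At 360°/29.53 d per day, 54.5° corresponds to 4.47 days.

4.5 days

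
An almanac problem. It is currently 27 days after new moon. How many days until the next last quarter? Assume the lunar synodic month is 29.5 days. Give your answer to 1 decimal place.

Last quarter occurs at elongation 270°, i.e. at age 29.5 × 270/360 = 22.125 d.
This lunation's last quarter (22.125 d) has passed, so add one period: 51.625 − 27 = 24.625 days.

24.6 days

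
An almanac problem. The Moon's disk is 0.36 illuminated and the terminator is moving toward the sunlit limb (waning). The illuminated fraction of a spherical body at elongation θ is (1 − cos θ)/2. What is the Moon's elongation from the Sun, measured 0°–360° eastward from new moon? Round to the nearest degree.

286°

cos θ = 1 − 2f = 0.280, giving a principal value of 73.7°.
A waning Moon lies in 180°–360°, so θ = 360° − 73.7° = 286.3°.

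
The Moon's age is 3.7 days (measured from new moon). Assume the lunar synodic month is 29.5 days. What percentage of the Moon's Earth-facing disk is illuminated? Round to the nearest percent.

15%

Elongation θ = 360° × 3.7/29.5 ≈ 45.2°.
With cos θ = 0.705, the lit fraction is (1 − 0.705)/2 ≈ 0.147, so 15%.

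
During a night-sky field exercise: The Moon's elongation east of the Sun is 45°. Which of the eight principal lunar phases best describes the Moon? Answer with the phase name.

waxing crescent

45° lies in the waxing crescent sector of the 8-phase cycle.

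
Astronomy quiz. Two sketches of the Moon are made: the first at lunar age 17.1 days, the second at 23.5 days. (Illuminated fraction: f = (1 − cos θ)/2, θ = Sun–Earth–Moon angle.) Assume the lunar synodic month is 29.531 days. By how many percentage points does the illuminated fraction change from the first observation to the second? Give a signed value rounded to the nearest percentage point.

-58 percentage points

First observation: θ = 360°·17.1/29.531 = 208.5°, so f = 0.940.
Second observation: θ = 286.5°, f = 0.358.
Δf = 0.358 − 0.940 = -0.581, i.e. -58 pp.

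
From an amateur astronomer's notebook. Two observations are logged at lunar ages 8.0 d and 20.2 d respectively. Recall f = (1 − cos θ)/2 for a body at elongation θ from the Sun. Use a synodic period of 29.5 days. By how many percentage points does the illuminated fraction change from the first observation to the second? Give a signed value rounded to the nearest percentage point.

+13 pp

First observation: θ = 360°·8.0/29.5 = 97.6°, so f = 0.566.
Second observation: θ = 246.5°, f = 0.699.
Δf = 0.699 − 0.566 = +0.133, i.e. +13 pp.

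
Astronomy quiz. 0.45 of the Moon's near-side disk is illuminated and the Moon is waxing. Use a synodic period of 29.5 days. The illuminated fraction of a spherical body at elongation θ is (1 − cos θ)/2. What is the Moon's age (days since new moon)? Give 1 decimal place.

6.9 days

Invert f = (1 − cos θ)/2 to get cos θ = 1 − 2(0.45) = 0.100, hence θ₀ = arccos 0.100 = 84.3°.
Before full moon the principal value applies: θ = 84.3°.
That fraction of the synodic month is 84.3/360 × 29.5 d ≈ 6.90 d.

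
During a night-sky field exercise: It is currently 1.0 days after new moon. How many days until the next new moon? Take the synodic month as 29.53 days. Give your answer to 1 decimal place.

28.5 days

The next new moon completes the synodic month: 29.53 − 1.0 = 28.530 days.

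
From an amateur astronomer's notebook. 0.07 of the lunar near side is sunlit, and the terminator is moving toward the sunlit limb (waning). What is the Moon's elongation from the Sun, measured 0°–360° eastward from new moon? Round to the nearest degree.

329°

Invert f = (1 − cos θ)/2 to get cos θ = 1 − 2(0.07) = 0.860, hence θ₀ = arccos 0.860 = 30.7°.
A waning Moon lies in 180°–360°, so θ = 360° − 30.7° = 329.3°.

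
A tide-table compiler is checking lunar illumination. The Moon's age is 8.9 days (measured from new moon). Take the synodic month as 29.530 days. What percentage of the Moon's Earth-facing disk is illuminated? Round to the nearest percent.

66%

Elongation θ = 360° × 8.9/29.530 ≈ 108.5°.
With cos θ = (-0.317), the lit fraction is (1 − (-0.317))/2 ≈ 0.659, so 66%.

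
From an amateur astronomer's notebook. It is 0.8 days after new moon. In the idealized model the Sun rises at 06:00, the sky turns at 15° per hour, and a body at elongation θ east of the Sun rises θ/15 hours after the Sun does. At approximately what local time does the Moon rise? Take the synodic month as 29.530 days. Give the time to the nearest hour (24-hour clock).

07:00

The Moon has covered 0.8/29.530 of its cycle, so θ ≈ 360° × 0.8/29.530 = 9.8°.
At 15° of sky rotation per hour, 9.8° corresponds to a 0.65 h lag.
06:00 + 0.65 h ≈ 06:39 → 07:00 to the nearest hour.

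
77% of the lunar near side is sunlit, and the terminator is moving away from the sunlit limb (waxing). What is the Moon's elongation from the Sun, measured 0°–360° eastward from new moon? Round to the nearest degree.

Invert f = (1 − cos θ)/2 to get cos θ = 1 − 2(0.77) = -0.540, hence θ₀ = arccos -0.540 = 122.7°.
The Moon is waxing (0°–180°), so θ = 122.7° directly.

123°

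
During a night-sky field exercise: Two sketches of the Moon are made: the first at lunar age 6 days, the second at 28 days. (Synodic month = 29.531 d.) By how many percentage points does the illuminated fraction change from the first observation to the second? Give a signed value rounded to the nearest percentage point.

-33 pp

First observation: θ = 360°·6/29.531 = 73.1°, so f = 0.355.
Second observation: θ = 341.3°, f = 0.026.
Δf = 0.026 − 0.355 = -0.329, i.e. -33 pp.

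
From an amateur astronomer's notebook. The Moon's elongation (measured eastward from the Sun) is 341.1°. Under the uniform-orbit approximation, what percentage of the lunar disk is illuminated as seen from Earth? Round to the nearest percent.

3%

cos 341.1° = 0.946, so f = (1 − 0.946)/2 = 0.027, i.e. 3%.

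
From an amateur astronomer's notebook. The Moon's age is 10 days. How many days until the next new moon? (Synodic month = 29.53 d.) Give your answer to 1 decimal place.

The next new moon completes the synodic month: 29.53 − 10 = 19.530 days.

19.5 days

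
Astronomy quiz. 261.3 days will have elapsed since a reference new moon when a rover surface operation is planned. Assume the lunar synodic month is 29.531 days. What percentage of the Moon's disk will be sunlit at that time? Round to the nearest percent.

21%

261.3 d spans 8 complete synodic months (8 × 29.531 = 236.25 d) plus 25.05 d.
Elongation θ = 360° × 25.05/29.531 ≈ 305.4°.
Illuminated fraction = (1 − cos 305.4°)/2 = (1 − 0.579)/2 ≈ 0.210, so 21%.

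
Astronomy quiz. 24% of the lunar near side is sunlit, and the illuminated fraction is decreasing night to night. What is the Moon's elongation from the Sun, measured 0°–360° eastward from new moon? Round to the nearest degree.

301°

Invert f = (1 − cos θ)/2 to get cos θ = 1 − 2(0.24) = 0.520, hence θ₀ = arccos 0.520 = 58.7°.
Waning ⇒ past full, so θ = 360° − 58.7° = 301.3°.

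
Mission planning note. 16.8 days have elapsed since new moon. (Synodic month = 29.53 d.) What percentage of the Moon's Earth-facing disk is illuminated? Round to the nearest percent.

95%

Phase angle: θ = 360°·(16.8 d)/(29.53 d) = 204.8°.
Illuminated fraction = (1 − cos 204.8°)/2 = (1 − (-0.908))/2 ≈ 0.954, so 95%.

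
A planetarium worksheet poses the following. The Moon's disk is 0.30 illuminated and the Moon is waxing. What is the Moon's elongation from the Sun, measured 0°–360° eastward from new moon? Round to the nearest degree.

From f = (1 − cos θ)/2: cos θ = 1 − 2×0.30 = 0.400; arccos → 66.4°.
The Moon is waxing (0°–180°), so θ = 66.4° directly.

66°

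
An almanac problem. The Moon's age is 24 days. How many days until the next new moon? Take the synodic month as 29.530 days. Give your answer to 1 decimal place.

5.5 days

The next new moon completes the synodic month: 29.530 − 24 = 5.530 days.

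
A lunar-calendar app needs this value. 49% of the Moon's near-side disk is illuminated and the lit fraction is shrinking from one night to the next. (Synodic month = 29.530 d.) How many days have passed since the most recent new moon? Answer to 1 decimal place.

22.2 days

cos θ = 1 − 2f = 0.020, giving a principal value of 88.9°.
Waning ⇒ past full, so θ = 360° − 88.9° = 271.1°.
That fraction of the synodic month is 271.1/360 × 29.530 d ≈ 22.24 d.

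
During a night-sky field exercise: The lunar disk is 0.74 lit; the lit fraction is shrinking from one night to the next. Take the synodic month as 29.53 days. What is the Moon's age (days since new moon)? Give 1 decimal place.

From f = (1 − cos θ)/2: cos θ = 1 − 2×0.74 = -0.480; arccos → 118.7°.
Waning ⇒ past full, so θ = 360° − 118.7° = 241.3°.
At 360°/29.53 d per day, 241.3° corresponds to 19.79 days.

19.8 days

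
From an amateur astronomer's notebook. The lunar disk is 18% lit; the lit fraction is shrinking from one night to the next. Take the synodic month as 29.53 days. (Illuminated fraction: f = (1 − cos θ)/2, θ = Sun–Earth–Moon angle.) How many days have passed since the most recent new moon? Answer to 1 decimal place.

cos θ = 1 − 2f = 0.640, giving a principal value of 50.2°.
A waning Moon lies in 180°–360°, so θ = 360° − 50.2° = 309.8°.
Age = 29.53 × 309.8°/360° ≈ 25.41 days.

25.4 days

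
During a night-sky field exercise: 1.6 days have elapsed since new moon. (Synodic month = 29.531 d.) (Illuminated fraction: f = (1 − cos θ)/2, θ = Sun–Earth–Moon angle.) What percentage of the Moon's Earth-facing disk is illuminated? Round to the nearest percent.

3%

Elongation θ = 360° × 1.6/29.531 ≈ 19.5°.
Illuminated fraction = (1 − cos 19.5°)/2 = (1 − 0.943)/2 ≈ 0.029, so 3%.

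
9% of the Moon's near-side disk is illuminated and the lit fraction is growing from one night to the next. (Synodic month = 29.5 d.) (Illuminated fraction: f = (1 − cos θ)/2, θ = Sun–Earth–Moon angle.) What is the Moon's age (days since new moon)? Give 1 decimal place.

cos θ = 1 − 2f = 0.820, giving a principal value of 34.9°.
Before full moon the principal value applies: θ = 34.9°.
Age = 29.5 × 34.9°/360° ≈ 2.86 days.

2.9 days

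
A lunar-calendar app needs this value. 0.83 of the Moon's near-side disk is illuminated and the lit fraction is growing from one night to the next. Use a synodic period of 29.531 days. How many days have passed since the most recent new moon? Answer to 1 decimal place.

cos θ = 1 − 2f = -0.660, giving a principal value of 131.3°.
Before full moon the principal value applies: θ = 131.3°.
That fraction of the synodic month is 131.3/360 × 29.531 d ≈ 10.77 d.

10.8 days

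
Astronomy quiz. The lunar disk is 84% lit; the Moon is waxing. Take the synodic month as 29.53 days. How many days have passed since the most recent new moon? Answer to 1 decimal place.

cos θ = 1 − 2f = -0.680, giving a principal value of 132.8°.
The Moon is waxing (0°–180°), so θ = 132.8° directly.
Age = 29.53 × 132.8°/360° ≈ 10.90 days.

10.9 days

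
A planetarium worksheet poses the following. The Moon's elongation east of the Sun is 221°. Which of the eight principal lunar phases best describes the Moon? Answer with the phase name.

The waning gibbous sector spans roughly 202°–248°; 221° falls inside it.

waning gibbous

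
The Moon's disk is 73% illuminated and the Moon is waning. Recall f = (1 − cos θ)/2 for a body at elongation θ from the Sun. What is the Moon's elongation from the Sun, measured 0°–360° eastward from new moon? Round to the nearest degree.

From f = (1 − cos θ)/2: cos θ = 1 − 2×0.73 = -0.460; arccos → 117.4°.
Waning ⇒ past full, so θ = 360° − 117.4° = 242.6°.

243°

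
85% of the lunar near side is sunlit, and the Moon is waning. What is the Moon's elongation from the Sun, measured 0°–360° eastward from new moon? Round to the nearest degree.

cos θ = 1 − 2f = -0.700, giving a principal value of 134.4°.
Waning ⇒ past full, so θ = 360° − 134.4° = 225.6°.

226°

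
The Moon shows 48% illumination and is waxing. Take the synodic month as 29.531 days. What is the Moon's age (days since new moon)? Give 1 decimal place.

cos θ = 1 − 2f = 0.040, giving a principal value of 87.7°.
Before full moon the principal value applies: θ = 87.7°.
Age = 29.531 × 87.7°/360° ≈ 7.19 days.

7.2 days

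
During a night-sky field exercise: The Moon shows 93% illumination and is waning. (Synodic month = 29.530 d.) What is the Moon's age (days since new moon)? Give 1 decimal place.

17.3 days

From f = (1 − cos θ)/2: cos θ = 1 − 2×0.93 = -0.860; arccos → 149.3°.
Waning ⇒ past full, so θ = 360° − 149.3° = 210.7°.
At 360°/29.530 d per day, 210.7° corresponds to 17.28 days.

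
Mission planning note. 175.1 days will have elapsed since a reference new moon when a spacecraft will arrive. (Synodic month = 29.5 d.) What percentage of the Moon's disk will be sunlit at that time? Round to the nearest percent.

Reduce mod P: 175.1 − 5×29.5 = 27.60 d into the current lunation.
The Moon has covered 27.60/29.5 of its cycle, so θ ≈ 360° × 27.60/29.5 = 336.8°.
cos 336.8° = 0.919, so f = (1 − 0.919)/2 = 0.040, so 4%.

4%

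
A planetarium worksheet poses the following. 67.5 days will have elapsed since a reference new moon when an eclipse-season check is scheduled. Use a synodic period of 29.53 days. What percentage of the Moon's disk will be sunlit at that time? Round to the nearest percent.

61%

67.5/29.53 = 2.286 lunations, so 2 complete cycles and 8.44 d into the next.
Phase angle: θ = 360°·(8.44 d)/(29.53 d) = 102.9°.
Illuminated fraction = (1 − cos 102.9°)/2 = (1 − (-0.223))/2 ≈ 0.612, so 61%.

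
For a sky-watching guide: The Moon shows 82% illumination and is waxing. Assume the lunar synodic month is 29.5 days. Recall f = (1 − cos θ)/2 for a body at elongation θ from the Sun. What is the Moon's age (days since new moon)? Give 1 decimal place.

cos θ = 1 − 2f = -0.640, giving a principal value of 129.8°.
Before full moon the principal value applies: θ = 129.8°.
Age = 29.5 × 129.8°/360° ≈ 10.64 days.

10.6 days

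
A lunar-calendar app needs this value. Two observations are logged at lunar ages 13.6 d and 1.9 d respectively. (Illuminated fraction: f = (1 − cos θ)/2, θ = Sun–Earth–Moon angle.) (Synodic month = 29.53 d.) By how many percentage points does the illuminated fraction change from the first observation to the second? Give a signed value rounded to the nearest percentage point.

-94 pp

θ₁ = 360° × 13.6/29.53 = 165.8°, f₁ = (1 − cos θ₁)/2 = 0.985.
θ₂ = 360° × 1.9/29.53 = 23.2°, f₂ = (1 − cos θ₂)/2 = 0.040.
Change = f₂ − f₁ = -0.944 → -94 percentage points.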